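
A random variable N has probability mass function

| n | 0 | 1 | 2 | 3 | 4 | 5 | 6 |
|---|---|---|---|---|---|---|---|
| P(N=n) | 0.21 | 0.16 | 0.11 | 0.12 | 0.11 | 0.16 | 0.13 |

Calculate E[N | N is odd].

3

P(N is odd) = 0.16 + 0.12 + 0.16 = 0.44.
E[N | N is odd] = [1·0.16 + 3·0.12 + 5·0.16] / 0.44
 = 1.32 / 0.44
 = 3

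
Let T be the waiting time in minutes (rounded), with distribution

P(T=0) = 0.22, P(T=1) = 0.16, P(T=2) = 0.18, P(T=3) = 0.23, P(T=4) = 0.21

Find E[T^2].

6.31

E[T^2] = Σ t^2·P(T=t)
 = 0·0.22 + 1·0.16 + 4·0.18 + 9·0.23 + 16·0.21
 = 0 + 0.16 + 0.72 + 2.07 + 3.36
 = 6.31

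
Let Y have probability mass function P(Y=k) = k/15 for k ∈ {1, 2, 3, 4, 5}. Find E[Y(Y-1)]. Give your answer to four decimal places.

E[Y(Y-1)] = Σ y(y-1)·P(Y=y)
 = 0·1/15 + 2·2/15 + 6·1/5 + 12·4/15 + 20·1/3
 = 0 + 4/15 + 6/5 + 16/5 + 20/3
 = 34/3

11.3333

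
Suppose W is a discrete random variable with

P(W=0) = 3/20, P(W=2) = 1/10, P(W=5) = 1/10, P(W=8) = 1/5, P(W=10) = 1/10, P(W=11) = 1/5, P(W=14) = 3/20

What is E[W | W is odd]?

P(W is odd) = 1/10 + 1/5 = 3/10.
E[W | W is odd] = [5·1/10 + 11·1/5] / (3/10)
 = 27/10 / (3/10)
 = 9

9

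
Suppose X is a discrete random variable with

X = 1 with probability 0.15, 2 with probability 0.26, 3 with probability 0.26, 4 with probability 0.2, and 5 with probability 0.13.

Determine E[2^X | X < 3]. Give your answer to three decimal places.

3.268

P(X < 3) = 0.15 + 0.26 = 0.41.
E[2^X | X < 3] = [2·0.15 + 4·0.26] / 0.41
 = 1.34 / 0.41
 = 134/41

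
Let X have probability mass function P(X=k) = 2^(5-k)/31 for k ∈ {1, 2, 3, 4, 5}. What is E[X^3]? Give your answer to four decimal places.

14.2258

E[X^3] = Σ x^3·P(X=x)
 = 1·16/31 + 8·8/31 + 27·4/31 + 64·2/31 + 125·1/31
 = 16/31 + 64/31 + 108/31 + 128/31 + 125/31
 = 441/31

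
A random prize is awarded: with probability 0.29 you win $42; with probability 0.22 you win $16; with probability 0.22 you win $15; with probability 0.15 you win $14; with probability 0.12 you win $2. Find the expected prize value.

E[payout] = 42·0.29 + 16·0.22 + 15·0.22 + 14·0.15 + 2·0.12
 = 12.18 + 3.52 + 3.3 + 2.1 + 0.24
 = 21.34

21.34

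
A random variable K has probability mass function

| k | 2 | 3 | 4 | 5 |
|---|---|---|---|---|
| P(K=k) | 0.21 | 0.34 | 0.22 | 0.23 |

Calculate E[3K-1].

9.41

E[3K-1] = Σ (3k-1)·P(K=k)
 = 5·0.21 + 8·0.34 + 11·0.22 + 14·0.23
 = 1.05 + 2.72 + 2.42 + 3.22
 = 9.41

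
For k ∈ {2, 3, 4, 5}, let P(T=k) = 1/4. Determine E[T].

E[T] = Σ t·P(T=t)
 = 2·1/4 + 3·1/4 + 4·1/4 + 5·1/4
 = 1/2 + 3/4 + 1 + 5/4
 = 7/2

3.5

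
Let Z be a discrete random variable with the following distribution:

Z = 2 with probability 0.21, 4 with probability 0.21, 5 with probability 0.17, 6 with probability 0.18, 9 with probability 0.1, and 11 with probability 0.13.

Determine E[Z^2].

E[Z^2] = Σ z^2·P(Z=z)
 = 4·0.21 + 16·0.21 + 25·0.17 + 36·0.18 + 81·0.1 + 121·0.13
 = 0.84 + 3.36 + 4.25 + 6.48 + 8.1 + 15.73
 = 38.76

38.76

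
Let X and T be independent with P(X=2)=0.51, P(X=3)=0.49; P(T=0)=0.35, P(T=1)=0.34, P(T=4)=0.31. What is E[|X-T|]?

1.8462

E[|X-T|] = Σ_x Σ_t |x-t| · P(X=x)P(T=t)
 = 2·0.1785 + 1·0.1734 + 2·0.1581 + 3·0.1715 + 2·0.1666 + 1·0.1519
 = 0.357 + 0.1734 + 0.3162 + 0.5145 + 0.3332 + 0.1519
 = 1.8462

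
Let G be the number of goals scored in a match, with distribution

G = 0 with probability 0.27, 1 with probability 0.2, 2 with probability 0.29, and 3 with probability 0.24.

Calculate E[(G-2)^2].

1.52

E[(G-2)^2] = Σ (g-2)^2·P(G=g)
 = 4·0.27 + 1·0.2 + 0·0.29 + 1·0.24
 = 1.08 + 0.2 + 0 + 0.24
 = 1.52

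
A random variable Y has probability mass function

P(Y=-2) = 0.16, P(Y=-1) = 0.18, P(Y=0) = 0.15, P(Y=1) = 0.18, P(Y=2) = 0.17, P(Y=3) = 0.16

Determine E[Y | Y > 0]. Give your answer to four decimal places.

P(Y > 0) = 0.18 + 0.17 + 0.16 = 0.51.
E[Y | Y > 0] = [1·0.18 + 2·0.17 + 3·0.16] / 0.51
 = 1 / 0.51
 = 100/51

1.9608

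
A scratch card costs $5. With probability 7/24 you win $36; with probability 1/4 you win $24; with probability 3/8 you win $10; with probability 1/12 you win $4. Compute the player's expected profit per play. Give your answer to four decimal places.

15.5833

E[payout] = 36·7/24 + 24·1/4 + 10·3/8 + 4·1/12
 = 21/2 + 6 + 15/4 + 1/3
 = 247/12
Net = 247/12 - 5 = 187/12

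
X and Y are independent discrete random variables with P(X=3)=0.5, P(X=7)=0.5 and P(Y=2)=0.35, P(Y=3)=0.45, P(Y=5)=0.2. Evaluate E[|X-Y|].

2.35

E[|X-Y|] = Σ_x Σ_y |x-y| · P(X=x)P(Y=y)
 = 1·0.175 + 0·0.225 + 2·0.1 + 5·0.175 + 4·0.225 + 2·0.1
 = 0.175 + 0 + 0.2 + 0.875 + 0.9 + 0.2
 = 2.35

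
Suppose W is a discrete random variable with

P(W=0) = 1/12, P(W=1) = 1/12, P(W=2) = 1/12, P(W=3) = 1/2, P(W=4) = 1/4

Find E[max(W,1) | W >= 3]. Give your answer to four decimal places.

3.3333

P(W >= 3) = 1/2 + 1/4 = 3/4.
E[max(W,1) | W >= 3] = [3·1/2 + 4·1/4] / (3/4)
 = 5/2 / (3/4)
 = 10/3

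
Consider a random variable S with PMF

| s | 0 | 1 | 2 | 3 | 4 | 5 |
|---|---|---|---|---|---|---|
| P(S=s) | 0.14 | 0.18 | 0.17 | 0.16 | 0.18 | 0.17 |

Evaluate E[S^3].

38.63

E[S^3] = Σ s^3·P(S=s)
 = 0·0.14 + 1·0.18 + 8·0.17 + 27·0.16 + 64·0.18 + 125·0.17
 = 0 + 0.18 + 1.36 + 4.32 + 11.52 + 21.25
 = 38.63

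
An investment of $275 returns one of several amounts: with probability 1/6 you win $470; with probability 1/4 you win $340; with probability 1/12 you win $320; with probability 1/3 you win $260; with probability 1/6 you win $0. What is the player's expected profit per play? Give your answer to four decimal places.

E[payout] = 470·1/6 + 340·1/4 + 320·1/12 + 260·1/3 + 0·1/6
 = 235/3 + 85 + 80/3 + 260/3 + 0
 = 830/3
Net = 830/3 - 275 = 5/3

1.6667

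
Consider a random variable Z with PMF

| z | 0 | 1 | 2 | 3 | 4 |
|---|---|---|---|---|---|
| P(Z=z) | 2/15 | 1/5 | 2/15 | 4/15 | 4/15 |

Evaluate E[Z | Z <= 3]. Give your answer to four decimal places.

1.7273

P(Z <= 3) = 2/15 + 1/5 + 2/15 + 4/15 = 11/15.
E[Z | Z <= 3] = [0·2/15 + 1·1/5 + 2·2/15 + 3·4/15] / (11/15)
 = 19/15 / (11/15)
 = 19/11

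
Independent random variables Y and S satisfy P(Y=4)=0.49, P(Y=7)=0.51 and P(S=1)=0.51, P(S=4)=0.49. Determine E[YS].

13.6591

E[YS] = Σ_y Σ_s ys · P(Y=y)P(S=s)
 = 4·0.2499 + 16·0.2401 + 7·0.2601 + 28·0.2499
 = 0.9996 + 3.8416 + 1.8207 + 6.9972
 = 13.6591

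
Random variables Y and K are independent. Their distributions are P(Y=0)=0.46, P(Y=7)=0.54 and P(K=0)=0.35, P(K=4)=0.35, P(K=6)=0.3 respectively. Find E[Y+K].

E[Y+K] = Σ_y Σ_k (y+k) · P(Y=y)P(K=k)
 = 0·0.161 + 4·0.161 + 6·0.138 + 7·0.189 + 11·0.189 + 13·0.162
 = 0 + 0.644 + 0.828 + 1.323 + 2.079 + 2.106
 = 6.98

6.98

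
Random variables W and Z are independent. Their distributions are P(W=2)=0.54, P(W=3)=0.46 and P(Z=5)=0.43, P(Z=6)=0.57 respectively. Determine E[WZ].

E[WZ] = Σ_w Σ_z wz · P(W=w)P(Z=z)
 = 10·0.2322 + 12·0.3078 + 15·0.1978 + 18·0.2622
 = 2.322 + 3.6936 + 2.967 + 4.7196
 = 13.7022

13.7022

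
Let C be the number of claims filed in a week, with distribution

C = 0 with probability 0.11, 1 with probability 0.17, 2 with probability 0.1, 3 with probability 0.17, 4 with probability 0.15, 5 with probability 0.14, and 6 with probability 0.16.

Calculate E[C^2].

13.76

E[C^2] = Σ c^2·P(C=c)
 = 0·0.11 + 1·0.17 + 4·0.1 + 9·0.17 + 16·0.15 + 25·0.14 + 36·0.16
 = 0 + 0.17 + 0.4 + 1.53 + 2.4 + 3.5 + 5.76
 = 13.76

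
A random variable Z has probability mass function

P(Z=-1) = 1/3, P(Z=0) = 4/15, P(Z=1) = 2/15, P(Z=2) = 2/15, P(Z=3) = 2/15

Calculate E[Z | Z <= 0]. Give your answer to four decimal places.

-0.5556

P(Z <= 0) = 1/3 + 4/15 = 3/5.
E[Z | Z <= 0] = [(-1)·1/3 + 0·4/15] / (3/5)
 = -1/3 / (3/5)
 = -5/9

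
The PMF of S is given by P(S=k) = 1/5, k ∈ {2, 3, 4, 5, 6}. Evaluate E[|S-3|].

E[|S-3|] = Σ |s-3|·P(S=s)
 = 1·1/5 + 0·1/5 + 1·1/5 + 2·1/5 + 3·1/5
 = 1/5 + 0 + 1/5 + 2/5 + 3/5
 = 7/5

1.4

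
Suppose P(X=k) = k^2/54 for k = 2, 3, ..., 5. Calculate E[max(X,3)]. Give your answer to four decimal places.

E[max(X,3)] = Σ max(x,3)·P(X=x)
 = 3·2/27 + 3·1/6 + 4·8/27 + 5·25/54
 = 2/9 + 1/2 + 32/27 + 125/54
 = 38/9

4.2222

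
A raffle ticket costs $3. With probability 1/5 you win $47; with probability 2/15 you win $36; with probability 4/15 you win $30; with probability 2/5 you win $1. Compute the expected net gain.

E[payout] = 47·1/5 + 36·2/15 + 30·4/15 + 1·2/5
 = 47/5 + 24/5 + 8 + 2/5
 = 113/5
Net = 113/5 - 3 = 98/5

19.6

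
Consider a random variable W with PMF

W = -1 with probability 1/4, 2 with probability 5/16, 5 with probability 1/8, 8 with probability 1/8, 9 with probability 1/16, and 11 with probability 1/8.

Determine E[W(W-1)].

28.875

E[W(W-1)] = Σ w(w-1)·P(W=w)
 = 2·1/4 + 2·5/16 + 20·1/8 + 56·1/8 + 72·1/16 + 110·1/8
 = 1/2 + 5/8 + 5/2 + 7 + 9/2 + 55/4
 = 231/8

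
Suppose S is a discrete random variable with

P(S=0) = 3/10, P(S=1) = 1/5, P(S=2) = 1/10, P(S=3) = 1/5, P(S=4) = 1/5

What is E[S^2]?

E[S^2] = Σ s^2·P(S=s)
 = 0·3/10 + 1·1/5 + 4·1/10 + 9·1/5 + 16·1/5
 = 0 + 1/5 + 2/5 + 9/5 + 16/5
 = 28/5

5.6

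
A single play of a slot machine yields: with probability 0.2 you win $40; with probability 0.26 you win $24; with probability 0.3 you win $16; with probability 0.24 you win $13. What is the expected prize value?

22.16

E[payout] = 40·0.2 + 24·0.26 + 16·0.3 + 13·0.24
 = 8 + 6.24 + 4.8 + 3.12
 = 22.16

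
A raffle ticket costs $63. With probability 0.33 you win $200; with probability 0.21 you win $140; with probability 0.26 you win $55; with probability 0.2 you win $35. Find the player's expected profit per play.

E[payout] = 200·0.33 + 140·0.21 + 55·0.26 + 35·0.2
 = 66 + 29.4 + 14.3 + 7
 = 116.7
Net = 116.7 - 63 = 53.7

53.7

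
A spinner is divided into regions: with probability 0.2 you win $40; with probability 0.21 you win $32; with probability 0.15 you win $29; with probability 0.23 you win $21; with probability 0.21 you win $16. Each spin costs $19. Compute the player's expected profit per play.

E[payout] = 40·0.2 + 32·0.21 + 29·0.15 + 21·0.23 + 16·0.21
 = 8 + 6.72 + 4.35 + 4.83 + 3.36
 = 27.26
Net = 27.26 - 19 = 8.26

8.26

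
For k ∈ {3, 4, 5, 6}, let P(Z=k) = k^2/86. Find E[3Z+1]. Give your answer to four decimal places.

16.0698

E[3Z+1] = Σ (3z+1)·P(Z=z)
 = 10·9/86 + 13·8/43 + 16·25/86 + 19·18/43
 = 45/43 + 104/43 + 200/43 + 342/43
 = 691/43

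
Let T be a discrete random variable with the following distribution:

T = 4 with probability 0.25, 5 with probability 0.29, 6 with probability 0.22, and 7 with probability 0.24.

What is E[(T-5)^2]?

E[(T-5)^2] = Σ (t-5)^2·P(T=t)
 = 1·0.25 + 0·0.29 + 1·0.22 + 4·0.24
 = 0.25 + 0 + 0.22 + 0.96
 = 1.43

1.43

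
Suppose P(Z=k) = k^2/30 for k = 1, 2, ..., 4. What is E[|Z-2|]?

1.4

E[|Z-2|] = Σ |z-2|·P(Z=z)
 = 1·1/30 + 0·2/15 + 1·3/10 + 2·8/15
 = 1/30 + 0 + 3/10 + 16/15
 = 7/5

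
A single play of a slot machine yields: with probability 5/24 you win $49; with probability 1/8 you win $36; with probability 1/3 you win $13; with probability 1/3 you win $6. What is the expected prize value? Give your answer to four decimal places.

E[payout] = 49·5/24 + 36·1/8 + 13·1/3 + 6·1/3
 = 245/24 + 9/2 + 13/3 + 2
 = 505/24

21.0417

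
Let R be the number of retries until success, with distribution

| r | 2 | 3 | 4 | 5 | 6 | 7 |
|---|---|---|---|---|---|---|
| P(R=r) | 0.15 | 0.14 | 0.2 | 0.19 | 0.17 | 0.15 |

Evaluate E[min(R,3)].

E[min(R,3)] = Σ min(r,3)·P(R=r)
 = 2·0.15 + 3·0.14 + 3·0.2 + 3·0.19 + 3·0.17 + 3·0.15
 = 0.3 + 0.42 + 0.6 + 0.57 + 0.51 + 0.45
 = 2.85

2.85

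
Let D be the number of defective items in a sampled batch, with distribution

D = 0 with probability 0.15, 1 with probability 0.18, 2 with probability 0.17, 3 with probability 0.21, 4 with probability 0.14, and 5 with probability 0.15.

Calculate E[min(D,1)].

E[min(D,1)] = Σ min(d,1)·P(D=d)
 = 0·0.15 + 1·0.18 + 1·0.17 + 1·0.21 + 1·0.14 + 1·0.15
 = 0 + 0.18 + 0.17 + 0.21 + 0.14 + 0.15
 = 0.85

0.85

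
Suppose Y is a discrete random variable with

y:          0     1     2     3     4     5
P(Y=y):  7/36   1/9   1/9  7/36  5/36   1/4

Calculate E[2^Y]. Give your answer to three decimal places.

12.639

E[2^Y] = Σ 2^y·P(Y=y)
 = 1·7/36 + 2·1/9 + 4·1/9 + 8·7/36 + 16·5/36 + 32·1/4
 = 7/36 + 2/9 + 4/9 + 14/9 + 20/9 + 8
 = 455/36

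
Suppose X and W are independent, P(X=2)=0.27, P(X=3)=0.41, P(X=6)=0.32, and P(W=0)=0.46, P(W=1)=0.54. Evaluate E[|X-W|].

E[|X-W|] = Σ_x Σ_w |x-w| · P(X=x)P(W=w)
 = 2·0.1242 + 1·0.1458 + 3·0.1886 + 2·0.2214 + 6·0.1472 + 5·0.1728
 = 0.2484 + 0.1458 + 0.5658 + 0.4428 + 0.8832 + 0.864
 = 3.15

3.15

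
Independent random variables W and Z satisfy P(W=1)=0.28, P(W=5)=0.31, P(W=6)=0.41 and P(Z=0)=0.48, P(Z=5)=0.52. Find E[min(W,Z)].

E[min(W,Z)] = Σ_w Σ_z min(w,z) · P(W=w)P(Z=z)
 = 0·0.1344 + 1·0.1456 + 0·0.1488 + 5·0.1612 + 0·0.1968 + 5·0.2132
 = 0 + 0.1456 + 0 + 0.806 + 0 + 1.066
 = 2.0176

2.0176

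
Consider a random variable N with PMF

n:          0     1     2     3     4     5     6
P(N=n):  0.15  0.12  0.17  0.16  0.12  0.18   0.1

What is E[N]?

2.92

E[N] = Σ n·P(N=n)
 = 0·0.15 + 1·0.12 + 2·0.17 + 3·0.16 + 4·0.12 + 5·0.18 + 6·0.1
 = 0 + 0.12 + 0.34 + 0.48 + 0.48 + 0.9 + 0.6
 = 2.92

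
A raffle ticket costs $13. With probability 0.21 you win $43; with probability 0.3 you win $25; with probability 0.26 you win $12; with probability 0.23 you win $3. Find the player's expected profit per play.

E[payout] = 43·0.21 + 25·0.3 + 12·0.26 + 3·0.23
 = 9.03 + 7.5 + 3.12 + 0.69
 = 20.34
Net = 20.34 - 13 = 7.34

7.34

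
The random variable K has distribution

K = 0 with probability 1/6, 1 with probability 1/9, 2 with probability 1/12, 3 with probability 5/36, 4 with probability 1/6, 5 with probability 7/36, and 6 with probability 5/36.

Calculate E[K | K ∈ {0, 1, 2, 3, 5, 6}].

3

P(K ∈ {0, 1, 2, 3, 5, 6}) = 1/6 + 1/9 + 1/12 + 5/36 + 7/36 + 5/36 = 5/6.
E[K | K ∈ {0, 1, 2, 3, 5, 6}] = [0·1/6 + 1·1/9 + 2·1/12 + 3·5/36 + 5·7/36 + 6·5/36] / (5/6)
 = 5/2 / (5/6)
 = 3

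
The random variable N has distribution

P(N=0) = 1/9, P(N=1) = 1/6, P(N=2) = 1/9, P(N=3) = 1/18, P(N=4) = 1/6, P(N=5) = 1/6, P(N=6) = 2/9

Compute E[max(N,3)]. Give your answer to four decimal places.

4.1667

E[max(N,3)] = Σ max(n,3)·P(N=n)
 = 3·1/9 + 3·1/6 + 3·1/9 + 3·1/18 + 4·1/6 + 5·1/6 + 6·2/9
 = 1/3 + 1/2 + 1/3 + 1/6 + 2/3 + 5/6 + 4/3
 = 25/6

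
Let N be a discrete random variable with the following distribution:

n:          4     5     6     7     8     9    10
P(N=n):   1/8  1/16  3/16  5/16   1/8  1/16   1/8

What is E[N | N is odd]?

7

P(N is odd) = 1/16 + 5/16 + 1/16 = 7/16.
E[N | N is odd] = [5·1/16 + 7·5/16 + 9·1/16] / (7/16)
 = 49/16 / (7/16)
 = 7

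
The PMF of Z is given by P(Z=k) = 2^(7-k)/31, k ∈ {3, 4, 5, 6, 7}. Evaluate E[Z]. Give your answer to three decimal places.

3.839

E[Z] = Σ z·P(Z=z)
 = 3·16/31 + 4·8/31 + 5·4/31 + 6·2/31 + 7·1/31
 = 48/31 + 32/31 + 20/31 + 12/31 + 7/31
 = 119/31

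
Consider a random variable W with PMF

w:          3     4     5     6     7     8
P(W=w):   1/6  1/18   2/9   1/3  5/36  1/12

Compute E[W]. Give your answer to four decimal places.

5.4722

E[W] = Σ w·P(W=w)
 = 3·1/6 + 4·1/18 + 5·2/9 + 6·1/3 + 7·5/36 + 8·1/12
 = 1/2 + 2/9 + 10/9 + 2 + 35/36 + 2/3
 = 197/36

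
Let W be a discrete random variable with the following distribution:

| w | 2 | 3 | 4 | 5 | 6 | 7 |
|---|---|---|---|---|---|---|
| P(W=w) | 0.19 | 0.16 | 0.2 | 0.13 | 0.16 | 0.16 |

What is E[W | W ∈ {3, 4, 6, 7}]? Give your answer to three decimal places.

4.941

P(W ∈ {3, 4, 6, 7}) = 0.16 + 0.2 + 0.16 + 0.16 = 0.68.
E[W | W ∈ {3, 4, 6, 7}] = [3·0.16 + 4·0.2 + 6·0.16 + 7·0.16] / 0.68
 = 3.36 / 0.68
 = 84/17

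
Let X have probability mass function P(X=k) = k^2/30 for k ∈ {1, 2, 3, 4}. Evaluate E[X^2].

11.8

E[X^2] = Σ x^2·P(X=x)
 = 1·1/30 + 4·2/15 + 9·3/10 + 16·8/15
 = 1/30 + 8/15 + 27/10 + 128/15
 = 59/5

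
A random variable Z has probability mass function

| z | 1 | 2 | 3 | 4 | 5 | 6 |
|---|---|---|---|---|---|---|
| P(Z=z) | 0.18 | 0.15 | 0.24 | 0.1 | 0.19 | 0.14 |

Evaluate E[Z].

E[Z] = Σ z·P(Z=z)
 = 1·0.18 + 2·0.15 + 3·0.24 + 4·0.1 + 5·0.19 + 6·0.14
 = 0.18 + 0.3 + 0.72 + 0.4 + 0.95 + 0.84
 = 3.39

3.39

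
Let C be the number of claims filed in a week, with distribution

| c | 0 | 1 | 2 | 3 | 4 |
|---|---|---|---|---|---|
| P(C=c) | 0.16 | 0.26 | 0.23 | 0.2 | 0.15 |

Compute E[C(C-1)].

3.46

E[C(C-1)] = Σ c(c-1)·P(C=c)
 = 0·0.16 + 0·0.26 + 2·0.23 + 6·0.2 + 12·0.15
 = 0 + 0 + 0.46 + 1.2 + 1.8
 = 3.46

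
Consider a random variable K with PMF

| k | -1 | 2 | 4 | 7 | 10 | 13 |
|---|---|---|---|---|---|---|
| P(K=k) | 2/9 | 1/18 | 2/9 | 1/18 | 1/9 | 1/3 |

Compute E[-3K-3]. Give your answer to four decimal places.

E[-3K-3] = Σ (-3k-3)·P(K=k)
 = 0·2/9 + (-9)·1/18 + (-15)·2/9 + (-24)·1/18 + (-33)·1/9 + (-42)·1/3
 = 0 + (-1/2) + (-10/3) + (-4/3) + (-11/3) + (-14)
 = -137/6

-22.8333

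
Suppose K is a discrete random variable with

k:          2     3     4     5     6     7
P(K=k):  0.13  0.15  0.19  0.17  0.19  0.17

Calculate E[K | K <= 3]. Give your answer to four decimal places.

P(K <= 3) = 0.13 + 0.15 = 0.28.
E[K | K <= 3] = [2·0.13 + 3·0.15] / 0.28
 = 0.71 / 0.28
 = 71/28

2.5357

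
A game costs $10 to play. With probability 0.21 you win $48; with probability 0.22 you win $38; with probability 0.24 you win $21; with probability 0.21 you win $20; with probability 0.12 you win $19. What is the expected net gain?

19.96

E[payout] = 48·0.21 + 38·0.22 + 21·0.24 + 20·0.21 + 19·0.12
 = 10.08 + 8.36 + 5.04 + 4.2 + 2.28
 = 29.96
Net = 29.96 - 10 = 19.96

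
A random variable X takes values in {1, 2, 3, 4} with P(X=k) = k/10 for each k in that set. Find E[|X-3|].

E[|X-3|] = Σ |x-3|·P(X=x)
 = 2·1/10 + 1·1/5 + 0·3/10 + 1·2/5
 = 1/5 + 1/5 + 0 + 2/5
 = 4/5

0.8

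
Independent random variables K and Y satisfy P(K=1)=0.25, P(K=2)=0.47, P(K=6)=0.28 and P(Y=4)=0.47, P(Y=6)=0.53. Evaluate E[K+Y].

7.93

E[K+Y] = Σ_k Σ_y (k+y) · P(K=k)P(Y=y)
 = 5·0.1175 + 7·0.1325 + 6·0.2209 + 8·0.2491 + 10·0.1316 + 12·0.1484
 = 0.5875 + 0.9275 + 1.3254 + 1.9928 + 1.316 + 1.7808
 = 7.93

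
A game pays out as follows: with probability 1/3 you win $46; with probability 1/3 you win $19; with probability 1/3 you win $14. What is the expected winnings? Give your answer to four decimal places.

E[payout] = 46·1/3 + 19·1/3 + 14·1/3
 = 46/3 + 19/3 + 14/3
 = 79/3

26.3333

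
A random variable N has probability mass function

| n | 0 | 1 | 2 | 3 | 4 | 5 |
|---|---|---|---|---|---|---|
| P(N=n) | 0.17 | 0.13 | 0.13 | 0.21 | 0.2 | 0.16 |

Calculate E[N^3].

39.64

E[N^3] = Σ n^3·P(N=n)
 = 0·0.17 + 1·0.13 + 8·0.13 + 27·0.21 + 64·0.2 + 125·0.16
 = 0 + 0.13 + 1.04 + 5.67 + 12.8 + 20
 = 39.64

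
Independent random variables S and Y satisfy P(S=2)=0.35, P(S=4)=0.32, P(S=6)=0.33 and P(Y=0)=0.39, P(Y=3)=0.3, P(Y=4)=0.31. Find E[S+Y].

6.1

E[S+Y] = Σ_s Σ_y (s+y) · P(S=s)P(Y=y)
 = 2·0.1365 + 5·0.105 + 6·0.1085 + 4·0.1248 + 7·0.096 + 8·0.0992 + 6·0.1287 + 9·0.099 + 10·0.1023
 = 0.273 + 0.525 + 0.651 + 0.4992 + 0.672 + 0.7936 + 0.7722 + 0.891 + 1.023
 = 6.1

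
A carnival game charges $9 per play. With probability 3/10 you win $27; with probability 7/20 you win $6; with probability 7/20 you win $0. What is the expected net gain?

1.2

E[payout] = 27·3/10 + 6·7/20 + 0·7/20
 = 81/10 + 21/10 + 0
 = 51/5
Net = 51/5 - 9 = 6/5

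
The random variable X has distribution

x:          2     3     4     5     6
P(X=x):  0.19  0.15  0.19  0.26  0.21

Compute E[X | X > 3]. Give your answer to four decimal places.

P(X > 3) = 0.19 + 0.26 + 0.21 = 0.66.
E[X | X > 3] = [4·0.19 + 5·0.26 + 6·0.21] / 0.66
 = 3.32 / 0.66
 = 166/33

5.0303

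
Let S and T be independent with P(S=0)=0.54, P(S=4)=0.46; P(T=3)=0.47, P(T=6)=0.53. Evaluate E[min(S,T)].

E[min(S,T)] = Σ_s Σ_t min(s,t) · P(S=s)P(T=t)
 = 0·0.2538 + 0·0.2862 + 3·0.2162 + 4·0.2438
 = 0 + 0 + 0.6486 + 0.9752
 = 1.6238

1.6238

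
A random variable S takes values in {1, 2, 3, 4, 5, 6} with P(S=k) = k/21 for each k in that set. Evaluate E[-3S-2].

-15

E[-3S-2] = Σ (-3s-2)·P(S=s)
 = (-5)·1/21 + (-8)·2/21 + (-11)·1/7 + (-14)·4/21 + (-17)·5/21 + (-20)·2/7
 = (-5/21) + (-16/21) + (-11/7) + (-8/3) + (-85/21) + (-40/7)
 = -15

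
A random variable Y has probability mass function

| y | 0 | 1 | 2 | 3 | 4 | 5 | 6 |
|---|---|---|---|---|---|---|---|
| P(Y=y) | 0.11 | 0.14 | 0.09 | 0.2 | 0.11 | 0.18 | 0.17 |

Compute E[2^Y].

20.75

E[2^Y] = Σ 2^y·P(Y=y)
 = 1·0.11 + 2·0.14 + 4·0.09 + 8·0.2 + 16·0.11 + 32·0.18 + 64·0.17
 = 0.11 + 0.28 + 0.36 + 1.6 + 1.76 + 5.76 + 10.88
 = 20.75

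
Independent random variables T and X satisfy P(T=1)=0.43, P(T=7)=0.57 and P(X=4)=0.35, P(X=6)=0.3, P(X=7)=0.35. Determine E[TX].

24.973

E[TX] = Σ_t Σ_x tx · P(T=t)P(X=x)
 = 4·0.1505 + 6·0.129 + 7·0.1505 + 28·0.1995 + 42·0.171 + 49·0.1995
 = 0.602 + 0.774 + 1.0535 + 5.586 + 7.182 + 9.7755
 = 24.973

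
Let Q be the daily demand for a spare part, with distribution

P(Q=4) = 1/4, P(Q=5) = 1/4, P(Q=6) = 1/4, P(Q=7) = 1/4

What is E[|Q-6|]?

E[|Q-6|] = Σ |q-6|·P(Q=q)
 = 2·1/4 + 1·1/4 + 0·1/4 + 1·1/4
 = 1/2 + 1/4 + 0 + 1/4
 = 1

1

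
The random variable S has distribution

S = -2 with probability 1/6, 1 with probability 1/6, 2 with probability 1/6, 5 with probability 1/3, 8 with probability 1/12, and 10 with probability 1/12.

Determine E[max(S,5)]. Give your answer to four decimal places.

E[max(S,5)] = Σ max(s,5)·P(S=s)
 = 5·1/6 + 5·1/6 + 5·1/6 + 5·1/3 + 8·1/12 + 10·1/12
 = 5/6 + 5/6 + 5/6 + 5/3 + 2/3 + 5/6
 = 17/3

5.6667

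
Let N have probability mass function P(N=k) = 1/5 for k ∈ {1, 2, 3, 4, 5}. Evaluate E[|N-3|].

E[|N-3|] = Σ |n-3|·P(N=n)
 = 2·1/5 + 1·1/5 + 0·1/5 + 1·1/5 + 2·1/5
 = 2/5 + 1/5 + 0 + 1/5 + 2/5
 = 6/5

1.2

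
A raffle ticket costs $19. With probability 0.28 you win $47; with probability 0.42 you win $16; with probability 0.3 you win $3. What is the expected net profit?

E[payout] = 47·0.28 + 16·0.42 + 3·0.3
 = 13.16 + 6.72 + 0.9
 = 20.78
Net = 20.78 - 19 = 1.78

1.78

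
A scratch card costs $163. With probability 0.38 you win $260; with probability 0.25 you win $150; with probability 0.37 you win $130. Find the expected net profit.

21.4

E[payout] = 260·0.38 + 150·0.25 + 130·0.37
 = 98.8 + 37.5 + 48.1
 = 184.4
Net = 184.4 - 163 = 21.4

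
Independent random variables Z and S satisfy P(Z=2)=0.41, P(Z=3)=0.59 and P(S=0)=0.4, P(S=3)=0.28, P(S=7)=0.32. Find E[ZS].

7.9772

E[ZS] = Σ_z Σ_s zs · P(Z=z)P(S=s)
 = 0·0.164 + 6·0.1148 + 14·0.1312 + 0·0.236 + 9·0.1652 + 21·0.1888
 = 0 + 0.6888 + 1.8368 + 0 + 1.4868 + 3.9648
 = 7.9772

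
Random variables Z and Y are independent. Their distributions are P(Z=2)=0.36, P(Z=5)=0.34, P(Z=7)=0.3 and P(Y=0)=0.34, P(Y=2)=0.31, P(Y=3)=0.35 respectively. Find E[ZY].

E[ZY] = Σ_z Σ_y zy · P(Z=z)P(Y=y)
 = 0·0.1224 + 4·0.1116 + 6·0.126 + 0·0.1156 + 10·0.1054 + 15·0.119 + 0·0.102 + 14·0.093 + 21·0.105
 = 0 + 0.4464 + 0.756 + 0 + 1.054 + 1.785 + 0 + 1.302 + 2.205
 = 7.5484

7.5484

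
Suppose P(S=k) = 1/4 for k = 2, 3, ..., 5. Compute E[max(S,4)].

4.25

E[max(S,4)] = Σ max(s,4)·P(S=s)
 = 4·1/4 + 4·1/4 + 4·1/4 + 5·1/4
 = 1 + 1 + 1 + 5/4
 = 17/4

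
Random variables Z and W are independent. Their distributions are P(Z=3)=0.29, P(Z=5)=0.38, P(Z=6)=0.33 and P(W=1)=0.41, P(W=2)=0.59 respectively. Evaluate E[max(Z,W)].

4.75

E[max(Z,W)] = Σ_z Σ_w max(z,w) · P(Z=z)P(W=w)
 = 3·0.1189 + 3·0.1711 + 5·0.1558 + 5·0.2242 + 6·0.1353 + 6·0.1947
 = 0.3567 + 0.5133 + 0.779 + 1.121 + 0.8118 + 1.1682
 = 4.75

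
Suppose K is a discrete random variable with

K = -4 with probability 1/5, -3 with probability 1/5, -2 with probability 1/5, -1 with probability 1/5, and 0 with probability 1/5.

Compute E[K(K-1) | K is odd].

7

P(K is odd) = 1/5 + 1/5 = 2/5.
E[K(K-1) | K is odd] = [12·1/5 + 2·1/5] / (2/5)
 = 14/5 / (2/5)
 = 7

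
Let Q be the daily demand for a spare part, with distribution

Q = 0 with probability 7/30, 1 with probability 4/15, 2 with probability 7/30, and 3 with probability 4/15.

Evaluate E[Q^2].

E[Q^2] = Σ q^2·P(Q=q)
 = 0·7/30 + 1·4/15 + 4·7/30 + 9·4/15
 = 0 + 4/15 + 14/15 + 12/5
 = 18/5

3.6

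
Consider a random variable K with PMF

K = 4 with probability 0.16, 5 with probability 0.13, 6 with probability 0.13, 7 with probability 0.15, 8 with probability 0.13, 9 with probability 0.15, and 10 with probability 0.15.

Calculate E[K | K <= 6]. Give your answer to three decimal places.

4.929

P(K <= 6) = 0.16 + 0.13 + 0.13 = 0.42.
E[K | K <= 6] = [4·0.16 + 5·0.13 + 6·0.13] / 0.42
 = 2.07 / 0.42
 = 69/14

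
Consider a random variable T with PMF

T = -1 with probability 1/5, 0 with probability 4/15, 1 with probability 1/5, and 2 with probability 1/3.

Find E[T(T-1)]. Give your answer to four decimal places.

1.0667

E[T(T-1)] = Σ t(t-1)·P(T=t)
 = 2·1/5 + 0·4/15 + 0·1/5 + 2·1/3
 = 2/5 + 0 + 0 + 2/3
 = 16/15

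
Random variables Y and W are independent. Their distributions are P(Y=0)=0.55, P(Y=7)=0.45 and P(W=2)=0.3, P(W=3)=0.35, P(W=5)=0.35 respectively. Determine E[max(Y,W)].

5.02

E[max(Y,W)] = Σ_y Σ_w max(y,w) · P(Y=y)P(W=w)
 = 2·0.165 + 3·0.1925 + 5·0.1925 + 7·0.135 + 7·0.1575 + 7·0.1575
 = 0.33 + 0.5775 + 0.9625 + 0.945 + 1.1025 + 1.1025
 = 5.02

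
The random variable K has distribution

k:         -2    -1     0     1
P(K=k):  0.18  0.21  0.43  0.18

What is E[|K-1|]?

E[|K-1|] = Σ |k-1|·P(K=k)
 = 3·0.18 + 2·0.21 + 1·0.43 + 0·0.18
 = 0.54 + 0.42 + 0.43 + 0
 = 1.39

1.39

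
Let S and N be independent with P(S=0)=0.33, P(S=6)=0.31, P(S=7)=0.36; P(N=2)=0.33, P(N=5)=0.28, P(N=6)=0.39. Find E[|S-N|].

E[|S-N|] = Σ_s Σ_n |s-n| · P(S=s)P(N=n)
 = 2·0.1089 + 5·0.0924 + 6·0.1287 + 4·0.1023 + 1·0.0868 + 0·0.1209 + 5·0.1188 + 2·0.1008 + 1·0.1404
 = 0.2178 + 0.462 + 0.7722 + 0.4092 + 0.0868 + 0 + 0.594 + 0.2016 + 0.1404
 = 2.884

2.884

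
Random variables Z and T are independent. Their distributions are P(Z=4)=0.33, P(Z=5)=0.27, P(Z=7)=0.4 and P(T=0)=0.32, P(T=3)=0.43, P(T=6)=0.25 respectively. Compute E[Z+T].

8.26

E[Z+T] = Σ_z Σ_t (z+t) · P(Z=z)P(T=t)
 = 4·0.1056 + 7·0.1419 + 10·0.0825 + 5·0.0864 + 8·0.1161 + 11·0.0675 + 7·0.128 + 10·0.172 + 13·0.1
 = 0.4224 + 0.9933 + 0.825 + 0.432 + 0.9288 + 0.7425 + 0.896 + 1.72 + 1.3
 = 8.26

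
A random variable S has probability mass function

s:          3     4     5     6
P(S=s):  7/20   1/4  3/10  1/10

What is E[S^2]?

18.25

E[S^2] = Σ s^2·P(S=s)
 = 9·7/20 + 16·1/4 + 25·3/10 + 36·1/10
 = 63/20 + 4 + 15/2 + 18/5
 = 73/4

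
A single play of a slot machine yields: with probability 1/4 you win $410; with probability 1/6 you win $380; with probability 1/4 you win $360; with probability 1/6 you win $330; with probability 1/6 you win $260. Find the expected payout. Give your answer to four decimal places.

E[payout] = 410·1/4 + 380·1/6 + 360·1/4 + 330·1/6 + 260·1/6
 = 205/2 + 190/3 + 90 + 55 + 130/3
 = 2125/6

354.1667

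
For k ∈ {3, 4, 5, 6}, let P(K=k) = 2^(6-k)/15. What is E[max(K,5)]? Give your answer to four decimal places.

E[max(K,5)] = Σ max(k,5)·P(K=k)
 = 5·8/15 + 5·4/15 + 5·2/15 + 6·1/15
 = 8/3 + 4/3 + 2/3 + 2/5
 = 76/15

5.0667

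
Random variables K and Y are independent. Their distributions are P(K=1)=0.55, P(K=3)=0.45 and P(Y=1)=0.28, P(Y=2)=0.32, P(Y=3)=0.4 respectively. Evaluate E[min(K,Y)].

E[min(K,Y)] = Σ_k Σ_y min(k,y) · P(K=k)P(Y=y)
 = 1·0.154 + 1·0.176 + 1·0.22 + 1·0.126 + 2·0.144 + 3·0.18
 = 0.154 + 0.176 + 0.22 + 0.126 + 0.288 + 0.54
 = 1.504

1.504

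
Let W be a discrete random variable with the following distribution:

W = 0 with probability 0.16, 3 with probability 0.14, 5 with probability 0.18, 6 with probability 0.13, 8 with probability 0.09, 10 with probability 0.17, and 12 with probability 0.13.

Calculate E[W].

E[W] = Σ w·P(W=w)
 = 0·0.16 + 3·0.14 + 5·0.18 + 6·0.13 + 8·0.09 + 10·0.17 + 12·0.13
 = 0 + 0.42 + 0.9 + 0.78 + 0.72 + 1.7 + 1.56
 = 6.08

6.08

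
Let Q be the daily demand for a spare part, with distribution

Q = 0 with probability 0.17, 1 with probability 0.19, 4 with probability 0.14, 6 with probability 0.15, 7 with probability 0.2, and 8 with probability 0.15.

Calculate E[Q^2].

E[Q^2] = Σ q^2·P(Q=q)
 = 0·0.17 + 1·0.19 + 16·0.14 + 36·0.15 + 49·0.2 + 64·0.15
 = 0 + 0.19 + 2.24 + 5.4 + 9.8 + 9.6
 = 27.23

27.23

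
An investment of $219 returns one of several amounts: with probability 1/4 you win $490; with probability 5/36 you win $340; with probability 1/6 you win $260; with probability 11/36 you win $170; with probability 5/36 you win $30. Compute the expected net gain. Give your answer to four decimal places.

E[payout] = 490·1/4 + 340·5/36 + 260·1/6 + 170·11/36 + 30·5/36
 = 245/2 + 425/9 + 130/3 + 935/18 + 25/6
 = 1615/6
Net = 1615/6 - 219 = 301/6

50.1667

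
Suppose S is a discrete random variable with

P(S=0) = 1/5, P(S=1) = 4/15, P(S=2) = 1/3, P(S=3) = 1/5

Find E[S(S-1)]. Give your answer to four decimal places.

1.8667

E[S(S-1)] = Σ s(s-1)·P(S=s)
 = 0·1/5 + 0·4/15 + 2·1/3 + 6·1/5
 = 0 + 0 + 2/3 + 6/5
 = 28/15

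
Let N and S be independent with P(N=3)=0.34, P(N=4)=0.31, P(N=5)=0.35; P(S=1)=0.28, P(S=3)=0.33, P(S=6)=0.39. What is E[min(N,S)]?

E[min(N,S)] = Σ_n Σ_s min(n,s) · P(N=n)P(S=s)
 = 1·0.0952 + 3·0.1122 + 3·0.1326 + 1·0.0868 + 3·0.1023 + 4·0.1209 + 1·0.098 + 3·0.1155 + 5·0.1365
 = 0.0952 + 0.3366 + 0.3978 + 0.0868 + 0.3069 + 0.4836 + 0.098 + 0.3465 + 0.6825
 = 2.8339

2.8339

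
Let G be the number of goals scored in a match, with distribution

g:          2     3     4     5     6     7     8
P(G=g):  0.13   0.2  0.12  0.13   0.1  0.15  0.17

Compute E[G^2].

29.32

E[G^2] = Σ g^2·P(G=g)
 = 4·0.13 + 9·0.2 + 16·0.12 + 25·0.13 + 36·0.1 + 49·0.15 + 64·0.17
 = 0.52 + 1.8 + 1.92 + 3.25 + 3.6 + 7.35 + 10.88
 = 29.32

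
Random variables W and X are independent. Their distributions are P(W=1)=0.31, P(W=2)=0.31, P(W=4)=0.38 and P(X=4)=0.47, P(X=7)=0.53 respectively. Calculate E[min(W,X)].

2.45

E[min(W,X)] = Σ_w Σ_x min(w,x) · P(W=w)P(X=x)
 = 1·0.1457 + 1·0.1643 + 2·0.1457 + 2·0.1643 + 4·0.1786 + 4·0.2014
 = 0.1457 + 0.1643 + 0.2914 + 0.3286 + 0.7144 + 0.8056
 = 2.45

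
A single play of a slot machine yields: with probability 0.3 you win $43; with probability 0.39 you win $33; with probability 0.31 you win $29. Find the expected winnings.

34.76

E[payout] = 43·0.3 + 33·0.39 + 29·0.31
 = 12.9 + 12.87 + 8.99
 = 34.76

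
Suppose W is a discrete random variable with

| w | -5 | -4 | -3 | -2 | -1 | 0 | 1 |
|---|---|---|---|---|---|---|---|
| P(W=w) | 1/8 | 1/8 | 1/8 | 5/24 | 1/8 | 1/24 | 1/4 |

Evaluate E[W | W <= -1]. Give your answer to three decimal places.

P(W <= -1) = 1/8 + 1/8 + 1/8 + 5/24 + 1/8 = 17/24.
E[W | W <= -1] = [(-5)·1/8 + (-4)·1/8 + (-3)·1/8 + (-2)·5/24 + (-1)·1/8] / (17/24)
 = -49/24 / (17/24)
 = -49/17

-2.882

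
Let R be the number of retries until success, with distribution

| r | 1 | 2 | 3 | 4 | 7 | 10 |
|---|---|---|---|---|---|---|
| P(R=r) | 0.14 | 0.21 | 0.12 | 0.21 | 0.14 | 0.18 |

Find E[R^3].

246.52

E[R^3] = Σ r^3·P(R=r)
 = 1·0.14 + 8·0.21 + 27·0.12 + 64·0.21 + 343·0.14 + 1000·0.18
 = 0.14 + 1.68 + 3.24 + 13.44 + 48.02 + 180
 = 246.52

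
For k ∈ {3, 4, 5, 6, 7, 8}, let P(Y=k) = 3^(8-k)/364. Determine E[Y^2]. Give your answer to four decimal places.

12.8929

E[Y^2] = Σ y^2·P(Y=y)
 = 9·243/364 + 16·81/364 + 25·27/364 + 36·9/364 + 49·3/364 + 64·1/364
 = 2187/364 + 324/91 + 675/364 + 81/91 + 21/52 + 16/91
 = 361/28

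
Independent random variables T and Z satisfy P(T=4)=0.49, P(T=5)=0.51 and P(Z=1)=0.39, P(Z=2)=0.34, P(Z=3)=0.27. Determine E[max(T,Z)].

E[max(T,Z)] = Σ_t Σ_z max(t,z) · P(T=t)P(Z=z)
 = 4·0.1911 + 4·0.1666 + 4·0.1323 + 5·0.1989 + 5·0.1734 + 5·0.1377
 = 0.7644 + 0.6664 + 0.5292 + 0.9945 + 0.867 + 0.6885
 = 4.51

4.51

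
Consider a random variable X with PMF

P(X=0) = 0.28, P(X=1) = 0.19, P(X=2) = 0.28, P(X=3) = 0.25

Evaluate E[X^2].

E[X^2] = Σ x^2·P(X=x)
 = 0·0.28 + 1·0.19 + 4·0.28 + 9·0.25
 = 0 + 0.19 + 1.12 + 2.25
 = 3.56

3.56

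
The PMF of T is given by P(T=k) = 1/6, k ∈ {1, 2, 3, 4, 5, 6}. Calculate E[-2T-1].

-8

E[-2T-1] = Σ (-2t-1)·P(T=t)
 = (-3)·1/6 + (-5)·1/6 + (-7)·1/6 + (-9)·1/6 + (-11)·1/6 + (-13)·1/6
 = (-1/2) + (-5/6) + (-7/6) + (-3/2) + (-11/6) + (-13/6)
 = -8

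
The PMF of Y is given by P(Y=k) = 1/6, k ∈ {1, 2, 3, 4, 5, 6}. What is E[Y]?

E[Y] = Σ y·P(Y=y)
 = 1·1/6 + 2·1/6 + 3·1/6 + 4·1/6 + 5·1/6 + 6·1/6
 = 1/6 + 1/3 + 1/2 + 2/3 + 5/6 + 1
 = 7/2

3.5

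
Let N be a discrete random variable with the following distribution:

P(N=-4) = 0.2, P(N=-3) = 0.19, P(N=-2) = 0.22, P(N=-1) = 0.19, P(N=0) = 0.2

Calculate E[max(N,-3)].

E[max(N,-3)] = Σ max(n,-3)·P(N=n)
 = (-3)·0.2 + (-3)·0.19 + (-2)·0.22 + (-1)·0.19 + 0·0.2
 = (-0.6) + (-0.57) + (-0.44) + (-0.19) + 0
 = -1.8

-1.8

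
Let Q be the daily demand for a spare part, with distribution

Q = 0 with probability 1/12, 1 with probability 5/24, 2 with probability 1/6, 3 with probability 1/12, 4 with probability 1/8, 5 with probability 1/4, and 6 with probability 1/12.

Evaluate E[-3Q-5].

-14.125

E[-3Q-5] = Σ (-3q-5)·P(Q=q)
 = (-5)·1/12 + (-8)·5/24 + (-11)·1/6 + (-14)·1/12 + (-17)·1/8 + (-20)·1/4 + (-23)·1/12
 = (-5/12) + (-5/3) + (-11/6) + (-7/6) + (-17/8) + (-5) + (-23/12)
 = -113/8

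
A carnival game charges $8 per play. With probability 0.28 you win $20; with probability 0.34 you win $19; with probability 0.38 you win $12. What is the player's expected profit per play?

8.62

E[payout] = 20·0.28 + 19·0.34 + 12·0.38
 = 5.6 + 6.46 + 4.56
 = 16.62
Net = 16.62 - 8 = 8.62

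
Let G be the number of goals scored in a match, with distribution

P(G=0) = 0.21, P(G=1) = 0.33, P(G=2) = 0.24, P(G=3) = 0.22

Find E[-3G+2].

E[-3G+2] = Σ (-3g+2)·P(G=g)
 = 2·0.21 + (-1)·0.33 + (-4)·0.24 + (-7)·0.22
 = 0.42 + (-0.33) + (-0.96) + (-1.54)
 = -2.41

-2.41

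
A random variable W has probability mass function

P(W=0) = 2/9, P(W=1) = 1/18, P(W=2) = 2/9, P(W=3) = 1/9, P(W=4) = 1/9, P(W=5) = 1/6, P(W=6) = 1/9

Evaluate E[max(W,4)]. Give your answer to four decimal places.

E[max(W,4)] = Σ max(w,4)·P(W=w)
 = 4·2/9 + 4·1/18 + 4·2/9 + 4·1/9 + 4·1/9 + 5·1/6 + 6·1/9
 = 8/9 + 2/9 + 8/9 + 4/9 + 4/9 + 5/6 + 2/3
 = 79/18

4.3889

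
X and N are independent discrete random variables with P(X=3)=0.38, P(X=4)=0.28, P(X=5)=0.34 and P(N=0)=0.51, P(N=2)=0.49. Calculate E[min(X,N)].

0.98

E[min(X,N)] = Σ_x Σ_n min(x,n) · P(X=x)P(N=n)
 = 0·0.1938 + 2·0.1862 + 0·0.1428 + 2·0.1372 + 0·0.1734 + 2·0.1666
 = 0 + 0.3724 + 0 + 0.2744 + 0 + 0.3332
 = 0.98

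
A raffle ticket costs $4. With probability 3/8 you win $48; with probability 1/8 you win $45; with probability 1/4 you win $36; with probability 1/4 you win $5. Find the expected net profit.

E[payout] = 48·3/8 + 45·1/8 + 36·1/4 + 5·1/4
 = 18 + 45/8 + 9 + 5/4
 = 271/8
Net = 271/8 - 4 = 239/8

29.875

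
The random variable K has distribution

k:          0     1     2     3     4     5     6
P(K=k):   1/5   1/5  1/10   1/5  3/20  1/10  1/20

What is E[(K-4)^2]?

5.9

E[(K-4)^2] = Σ (k-4)^2·P(K=k)
 = 16·1/5 + 9·1/5 + 4·1/10 + 1·1/5 + 0·3/20 + 1·1/10 + 4·1/20
 = 16/5 + 9/5 + 2/5 + 1/5 + 0 + 1/10 + 1/5
 = 59/10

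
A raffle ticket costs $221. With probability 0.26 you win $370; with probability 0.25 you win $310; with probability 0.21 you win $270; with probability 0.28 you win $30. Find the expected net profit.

E[payout] = 370·0.26 + 310·0.25 + 270·0.21 + 30·0.28
 = 96.2 + 77.5 + 56.7 + 8.4
 = 238.8
Net = 238.8 - 221 = 17.8

17.8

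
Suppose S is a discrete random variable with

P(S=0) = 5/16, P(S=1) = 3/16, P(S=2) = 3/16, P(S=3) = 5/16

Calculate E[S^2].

3.75

E[S^2] = Σ s^2·P(S=s)
 = 0·5/16 + 1·3/16 + 4·3/16 + 9·5/16
 = 0 + 3/16 + 3/4 + 45/16
 = 15/4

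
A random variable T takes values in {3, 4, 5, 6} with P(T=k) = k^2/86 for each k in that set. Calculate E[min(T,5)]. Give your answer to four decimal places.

4.6047

E[min(T,5)] = Σ min(t,5)·P(T=t)
 = 3·9/86 + 4·8/43 + 5·25/86 + 5·18/43
 = 27/86 + 32/43 + 125/86 + 90/43
 = 198/43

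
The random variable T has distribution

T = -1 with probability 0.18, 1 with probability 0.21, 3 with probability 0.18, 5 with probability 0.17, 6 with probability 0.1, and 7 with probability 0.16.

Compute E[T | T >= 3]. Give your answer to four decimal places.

5.0984

P(T >= 3) = 0.18 + 0.17 + 0.1 + 0.16 = 0.61.
E[T | T >= 3] = [3·0.18 + 5·0.17 + 6·0.1 + 7·0.16] / 0.61
 = 3.11 / 0.61
 = 311/61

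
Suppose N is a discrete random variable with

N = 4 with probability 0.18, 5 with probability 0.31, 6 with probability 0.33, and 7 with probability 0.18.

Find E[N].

5.51

E[N] = Σ n·P(N=n)
 = 4·0.18 + 5·0.31 + 6·0.33 + 7·0.18
 = 0.72 + 1.55 + 1.98 + 1.26
 = 5.51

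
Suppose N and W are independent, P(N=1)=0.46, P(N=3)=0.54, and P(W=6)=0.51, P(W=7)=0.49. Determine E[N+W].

E[N+W] = Σ_n Σ_w (n+w) · P(N=n)P(W=w)
 = 7·0.2346 + 8·0.2254 + 9·0.2754 + 10·0.2646
 = 1.6422 + 1.8032 + 2.4786 + 2.646
 = 8.57

8.57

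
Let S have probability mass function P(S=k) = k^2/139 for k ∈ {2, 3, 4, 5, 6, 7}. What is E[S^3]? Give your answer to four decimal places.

208.6835

E[S^3] = Σ s^3·P(S=s)
 = 8·4/139 + 27·9/139 + 64·16/139 + 125·25/139 + 216·36/139 + 343·49/139
 = 32/139 + 243/139 + 1024/139 + 3125/139 + 7776/139 + 16807/139
 = 29007/139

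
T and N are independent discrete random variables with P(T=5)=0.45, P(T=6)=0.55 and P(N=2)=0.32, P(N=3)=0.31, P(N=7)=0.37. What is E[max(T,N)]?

E[max(T,N)] = Σ_t Σ_n max(t,n) · P(T=t)P(N=n)
 = 5·0.144 + 5·0.1395 + 7·0.1665 + 6·0.176 + 6·0.1705 + 7·0.2035
 = 0.72 + 0.6975 + 1.1655 + 1.056 + 1.023 + 1.4245
 = 6.0865

6.0865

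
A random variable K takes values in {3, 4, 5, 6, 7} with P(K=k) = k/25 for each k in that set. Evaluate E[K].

E[K] = Σ k·P(K=k)
 = 3·3/25 + 4·4/25 + 5·1/5 + 6·6/25 + 7·7/25
 = 9/25 + 16/25 + 1 + 36/25 + 49/25
 = 27/5

5.4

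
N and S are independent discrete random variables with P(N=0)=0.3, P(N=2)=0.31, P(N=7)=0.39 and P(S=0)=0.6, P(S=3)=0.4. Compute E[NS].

E[NS] = Σ_n Σ_s ns · P(N=n)P(S=s)
 = 0·0.18 + 0·0.12 + 0·0.186 + 6·0.124 + 0·0.234 + 21·0.156
 = 0 + 0 + 0 + 0.744 + 0 + 3.276
 = 4.02

4.02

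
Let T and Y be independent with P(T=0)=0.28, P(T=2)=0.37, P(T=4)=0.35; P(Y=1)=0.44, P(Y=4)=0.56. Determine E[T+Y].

E[T+Y] = Σ_t Σ_y (t+y) · P(T=t)P(Y=y)
 = 1·0.1232 + 4·0.1568 + 3·0.1628 + 6·0.2072 + 5·0.154 + 8·0.196
 = 0.1232 + 0.6272 + 0.4884 + 1.2432 + 0.77 + 1.568
 = 4.82

4.82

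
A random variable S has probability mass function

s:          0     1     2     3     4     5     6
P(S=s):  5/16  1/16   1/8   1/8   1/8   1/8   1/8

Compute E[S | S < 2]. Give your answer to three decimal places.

0.167

P(S < 2) = 5/16 + 1/16 = 3/8.
E[S | S < 2] = [0·5/16 + 1·1/16] / (3/8)
 = 1/16 / (3/8)
 = 1/6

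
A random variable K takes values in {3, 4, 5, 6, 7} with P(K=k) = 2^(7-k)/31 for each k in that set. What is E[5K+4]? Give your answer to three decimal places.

23.194

E[5K+4] = Σ (5k+4)·P(K=k)
 = 19·16/31 + 24·8/31 + 29·4/31 + 34·2/31 + 39·1/31
 = 304/31 + 192/31 + 116/31 + 68/31 + 39/31
 = 719/31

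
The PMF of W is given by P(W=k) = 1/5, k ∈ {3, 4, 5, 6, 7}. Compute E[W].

5

E[W] = Σ w·P(W=w)
 = 3·1/5 + 4·1/5 + 5·1/5 + 6·1/5 + 7·1/5
 = 3/5 + 4/5 + 1 + 6/5 + 7/5
 = 5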